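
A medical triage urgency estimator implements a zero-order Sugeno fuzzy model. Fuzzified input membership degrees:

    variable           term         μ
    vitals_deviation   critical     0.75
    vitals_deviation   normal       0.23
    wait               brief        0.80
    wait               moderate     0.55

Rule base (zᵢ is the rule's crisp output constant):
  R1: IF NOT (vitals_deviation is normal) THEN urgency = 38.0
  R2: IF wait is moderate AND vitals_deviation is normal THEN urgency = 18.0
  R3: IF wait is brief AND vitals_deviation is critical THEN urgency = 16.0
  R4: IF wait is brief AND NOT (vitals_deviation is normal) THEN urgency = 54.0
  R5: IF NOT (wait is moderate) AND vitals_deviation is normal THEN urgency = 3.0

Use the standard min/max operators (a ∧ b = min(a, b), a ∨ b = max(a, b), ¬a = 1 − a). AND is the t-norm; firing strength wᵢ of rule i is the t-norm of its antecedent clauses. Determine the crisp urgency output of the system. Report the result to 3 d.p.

R1 (z=38.0): ¬normal=1−0.23=0.77 → w = 0.77
R2 (z=18.0): moderate=0.55, normal=0.23; AND[min(a, b)] → w = 0.23
R3 (z=16.0): brief=0.80, critical=0.75; AND[min(a, b)] → w = 0.75
R4 (z=54.0): brief=0.80, ¬normal=1−0.23=0.77; AND[min(a, b)] → w = 0.77
R5 (z=3.0): ¬moderate=1−0.55=0.45, normal=0.23; AND[min(a, b)] → w = 0.23
Weighted average = (0.77·38.0 + 0.23·18.0 + 0.75·16.0 + 0.77·54.0 + 0.23·3.0) / (0.77 + 0.23 + 0.75 + 0.77 + 0.23)
  = 87.6700 / 2.7500 = 31.880

31.880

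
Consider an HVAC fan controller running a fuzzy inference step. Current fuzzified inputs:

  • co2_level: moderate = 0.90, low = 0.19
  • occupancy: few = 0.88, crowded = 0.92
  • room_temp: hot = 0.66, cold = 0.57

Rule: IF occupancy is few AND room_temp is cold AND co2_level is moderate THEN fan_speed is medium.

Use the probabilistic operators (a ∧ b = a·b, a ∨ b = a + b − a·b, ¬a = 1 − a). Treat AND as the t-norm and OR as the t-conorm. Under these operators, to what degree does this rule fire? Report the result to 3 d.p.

firing strength: few=0.88, cold=0.57, moderate=0.90; AND[a·b] → w = 0.4514

0.451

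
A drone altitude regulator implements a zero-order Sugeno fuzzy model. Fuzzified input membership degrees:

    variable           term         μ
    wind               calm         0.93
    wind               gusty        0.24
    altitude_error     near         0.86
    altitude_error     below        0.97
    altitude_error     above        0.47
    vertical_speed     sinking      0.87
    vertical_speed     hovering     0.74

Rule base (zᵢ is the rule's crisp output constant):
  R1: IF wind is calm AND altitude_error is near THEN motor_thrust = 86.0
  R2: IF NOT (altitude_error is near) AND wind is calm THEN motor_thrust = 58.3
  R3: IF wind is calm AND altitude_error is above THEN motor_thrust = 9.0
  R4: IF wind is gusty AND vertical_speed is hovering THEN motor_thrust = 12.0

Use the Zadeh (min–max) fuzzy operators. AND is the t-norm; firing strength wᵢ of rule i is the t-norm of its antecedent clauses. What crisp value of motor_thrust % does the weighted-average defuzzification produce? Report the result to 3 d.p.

R1 (z=86.0): calm=0.93, near=0.86; AND[min(a, b)] → w = 0.86
R2 (z=58.3): ¬near=1−0.86=0.14, calm=0.93; AND[min(a, b)] → w = 0.14
R3 (z=9.0): calm=0.93, above=0.47; AND[min(a, b)] → w = 0.47
R4 (z=12.0): gusty=0.24, hovering=0.74; AND[min(a, b)] → w = 0.24
Weighted average = (0.86·86.0 + 0.14·58.3 + 0.47·9.0 + 0.24·12.0) / (0.86 + 0.14 + 0.47 + 0.24)
  = 89.2320 / 1.7100 = 52.182

52.182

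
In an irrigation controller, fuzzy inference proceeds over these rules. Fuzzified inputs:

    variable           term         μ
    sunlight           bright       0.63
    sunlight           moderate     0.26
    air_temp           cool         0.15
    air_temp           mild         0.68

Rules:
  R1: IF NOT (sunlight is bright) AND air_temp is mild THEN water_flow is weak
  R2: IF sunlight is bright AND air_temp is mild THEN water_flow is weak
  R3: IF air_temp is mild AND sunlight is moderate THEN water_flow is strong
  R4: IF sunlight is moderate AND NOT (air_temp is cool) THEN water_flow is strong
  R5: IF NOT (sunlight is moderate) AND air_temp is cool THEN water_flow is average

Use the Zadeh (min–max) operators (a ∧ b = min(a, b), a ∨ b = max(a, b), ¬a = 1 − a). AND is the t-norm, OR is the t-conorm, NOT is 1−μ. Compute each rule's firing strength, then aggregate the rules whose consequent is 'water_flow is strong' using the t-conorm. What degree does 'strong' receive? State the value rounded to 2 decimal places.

R1: ¬bright=1−0.63=0.37, mild=0.68; AND[min(a, b)] → w = 0.37
R2: bright=0.63, mild=0.68; AND[min(a, b)] → w = 0.63
R3: mild=0.68, moderate=0.26; AND[min(a, b)] → w = 0.26
R4: moderate=0.26, ¬cool=1−0.15=0.85; AND[min(a, b)] → w = 0.26
R5: ¬moderate=1−0.26=0.74, cool=0.15; AND[min(a, b)] → w = 0.15
Rules with consequent 'strong': {R3, R4} → strengths 0.26, 0.26
Aggregate via t-conorm [max(a, b)]: 0.26

0.26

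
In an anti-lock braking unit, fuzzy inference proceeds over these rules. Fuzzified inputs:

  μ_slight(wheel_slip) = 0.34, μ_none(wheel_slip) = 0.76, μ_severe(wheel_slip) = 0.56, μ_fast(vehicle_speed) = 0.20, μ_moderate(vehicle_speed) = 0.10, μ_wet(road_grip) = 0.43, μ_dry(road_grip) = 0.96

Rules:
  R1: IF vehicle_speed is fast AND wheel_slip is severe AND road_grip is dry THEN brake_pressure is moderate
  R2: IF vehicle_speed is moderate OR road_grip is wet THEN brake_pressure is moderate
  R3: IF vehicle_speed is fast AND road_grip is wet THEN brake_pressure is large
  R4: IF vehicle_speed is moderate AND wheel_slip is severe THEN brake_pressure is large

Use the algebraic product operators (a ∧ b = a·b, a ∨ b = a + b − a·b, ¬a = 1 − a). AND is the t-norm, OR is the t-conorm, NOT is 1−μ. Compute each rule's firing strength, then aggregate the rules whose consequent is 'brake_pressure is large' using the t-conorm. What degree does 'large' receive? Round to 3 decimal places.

R1: fast=0.20, severe=0.56, dry=0.96; AND[a·b] → w = 0.1075
R2: moderate=0.10, wet=0.43; OR[a + b − a·b] → w = 0.4870
R3: fast=0.20, wet=0.43; AND[a·b] → w = 0.0860
R4: moderate=0.10, severe=0.56; AND[a·b] → w = 0.0560
Rules with consequent 'large': {R3, R4} → strengths 0.0860, 0.0560
Aggregate via t-conorm [a + b − a·b]: 0.1372

0.137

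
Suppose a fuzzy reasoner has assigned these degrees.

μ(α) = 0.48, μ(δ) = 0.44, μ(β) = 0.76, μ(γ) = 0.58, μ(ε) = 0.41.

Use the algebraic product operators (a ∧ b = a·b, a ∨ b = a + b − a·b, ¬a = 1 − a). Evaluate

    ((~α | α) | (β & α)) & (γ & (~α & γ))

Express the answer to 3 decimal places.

0.147

~α = 1 − 0.4800 = 0.5200
~α | α = a + b − a·b on (0.5200, 0.4800) = 0.7504
β & α = a·b on (0.7600, 0.4800) = 0.3648
(~α | α) | (β & α) = a + b − a·b on (0.7504, 0.3648) = 0.8415
~α = 1 − 0.4800 = 0.5200
~α & γ = a·b on (0.5200, 0.5800) = 0.3016
γ & (~α & γ) = a·b on (0.5800, 0.3016) = 0.1749
((~α | α) | (β & α)) & (γ & (~α & γ)) = a·b on (0.8415, 0.1749) = 0.1472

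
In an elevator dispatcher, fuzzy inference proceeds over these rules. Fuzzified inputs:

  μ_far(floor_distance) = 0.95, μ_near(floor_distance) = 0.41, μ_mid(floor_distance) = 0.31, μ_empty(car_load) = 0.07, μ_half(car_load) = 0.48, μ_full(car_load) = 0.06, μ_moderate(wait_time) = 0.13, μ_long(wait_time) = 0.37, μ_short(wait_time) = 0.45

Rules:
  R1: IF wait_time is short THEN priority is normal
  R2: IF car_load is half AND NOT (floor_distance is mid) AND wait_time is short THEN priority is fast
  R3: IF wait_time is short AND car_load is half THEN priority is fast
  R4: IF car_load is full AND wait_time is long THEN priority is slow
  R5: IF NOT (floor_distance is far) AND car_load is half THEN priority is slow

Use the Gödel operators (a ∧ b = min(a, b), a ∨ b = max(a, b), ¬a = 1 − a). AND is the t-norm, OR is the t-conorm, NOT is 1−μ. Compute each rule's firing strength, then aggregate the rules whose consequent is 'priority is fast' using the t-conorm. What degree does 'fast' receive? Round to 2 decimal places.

0.45

R1: short=0.45 → w = 0.45
R2: half=0.48, ¬mid=1−0.31=0.69, short=0.45; AND[min(a, b)] → w = 0.45
R3: short=0.45, half=0.48; AND[min(a, b)] → w = 0.45
R4: full=0.06, long=0.37; AND[min(a, b)] → w = 0.06
R5: ¬far=1−0.95=0.05, half=0.48; AND[min(a, b)] → w = 0.05
Rules with consequent 'fast': {R2, R3} → strengths 0.45, 0.45
Aggregate via t-conorm [max(a, b)]: 0.45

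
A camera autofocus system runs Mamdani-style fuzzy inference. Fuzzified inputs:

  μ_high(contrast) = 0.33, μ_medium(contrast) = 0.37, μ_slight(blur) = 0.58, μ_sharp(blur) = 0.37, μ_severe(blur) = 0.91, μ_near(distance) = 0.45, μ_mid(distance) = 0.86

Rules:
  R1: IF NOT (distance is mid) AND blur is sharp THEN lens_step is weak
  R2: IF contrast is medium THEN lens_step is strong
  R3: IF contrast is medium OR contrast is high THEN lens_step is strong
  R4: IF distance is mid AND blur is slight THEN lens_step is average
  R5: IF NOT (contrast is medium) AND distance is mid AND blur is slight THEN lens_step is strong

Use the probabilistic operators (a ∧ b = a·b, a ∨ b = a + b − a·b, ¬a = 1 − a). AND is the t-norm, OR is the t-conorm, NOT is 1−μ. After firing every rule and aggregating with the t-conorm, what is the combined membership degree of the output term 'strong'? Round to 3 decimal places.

R1: ¬mid=1−0.86=0.14, sharp=0.37; AND[a·b] → w = 0.0518
R2: medium=0.37 → w = 0.3700
R3: medium=0.37, high=0.33; OR[a + b − a·b] → w = 0.5779
R4: mid=0.86, slight=0.58; AND[a·b] → w = 0.4988
R5: ¬medium=1−0.37=0.63, mid=0.86, slight=0.58; AND[a·b] → w = 0.3142
Rules with consequent 'strong': {R2, R3, R5} → strengths 0.3700, 0.5779, 0.3142
Aggregate via t-conorm [a + b − a·b]: 0.8176

0.818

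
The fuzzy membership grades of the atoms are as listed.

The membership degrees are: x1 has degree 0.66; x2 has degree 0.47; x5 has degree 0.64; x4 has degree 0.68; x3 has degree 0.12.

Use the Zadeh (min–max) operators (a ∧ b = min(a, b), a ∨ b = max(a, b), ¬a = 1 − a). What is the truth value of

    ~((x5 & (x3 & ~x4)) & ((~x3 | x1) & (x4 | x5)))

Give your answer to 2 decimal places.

~x4 = 1 − 0.68 = 0.32
x3 & ~x4 = min(a, b) on (0.12, 0.32) = 0.12
x5 & (x3 & ~x4) = min(a, b) on (0.64, 0.12) = 0.12
~x3 = 1 − 0.12 = 0.88
~x3 | x1 = max(a, b) on (0.88, 0.66) = 0.88
x4 | x5 = max(a, b) on (0.68, 0.64) = 0.68
(~x3 | x1) & (x4 | x5) = min(a, b) on (0.88, 0.68) = 0.68
(x5 & (x3 & ~x4)) & ((~x3 | x1) & (x4 | x5)) = min(a, b) on (0.12, 0.68) = 0.12
~((x5 & (x3 & ~x4)) & ((~x3 | x1) & (x4 | x5))) = 1 − 0.12 = 0.88

0.88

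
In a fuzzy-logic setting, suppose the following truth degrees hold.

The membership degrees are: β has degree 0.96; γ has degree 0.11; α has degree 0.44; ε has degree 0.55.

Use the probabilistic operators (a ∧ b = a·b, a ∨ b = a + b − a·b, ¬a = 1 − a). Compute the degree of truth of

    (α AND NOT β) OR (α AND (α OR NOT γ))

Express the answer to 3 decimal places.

NOT β = 1 − 0.9600 = 0.0400
α AND NOT β = a·b on (0.4400, 0.0400) = 0.0176
NOT γ = 1 − 0.1100 = 0.8900
α OR NOT γ = a + b − a·b on (0.4400, 0.8900) = 0.9384
α AND (α OR NOT γ) = a·b on (0.4400, 0.9384) = 0.4129
(α AND NOT β) OR (α AND (α OR NOT γ)) = a + b − a·b on (0.0176, 0.4129) = 0.4232

0.423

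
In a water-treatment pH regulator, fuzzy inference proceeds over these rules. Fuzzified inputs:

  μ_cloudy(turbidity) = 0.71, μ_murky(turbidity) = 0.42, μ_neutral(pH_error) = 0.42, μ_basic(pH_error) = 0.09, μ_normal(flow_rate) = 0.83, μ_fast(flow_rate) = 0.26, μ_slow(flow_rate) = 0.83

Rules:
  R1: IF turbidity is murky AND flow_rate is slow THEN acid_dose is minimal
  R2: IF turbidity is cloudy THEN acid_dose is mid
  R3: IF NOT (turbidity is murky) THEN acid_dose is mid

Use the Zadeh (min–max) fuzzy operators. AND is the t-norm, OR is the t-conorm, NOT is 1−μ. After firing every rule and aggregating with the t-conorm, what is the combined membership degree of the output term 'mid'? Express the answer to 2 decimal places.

0.71

R1: murky=0.42, slow=0.83; AND[min(a, b)] → w = 0.42
R2: cloudy=0.71 → w = 0.71
R3: ¬murky=1−0.42=0.58 → w = 0.58
Rules with consequent 'mid': {R2, R3} → strengths 0.71, 0.58
Aggregate via t-conorm [max(a, b)]: 0.71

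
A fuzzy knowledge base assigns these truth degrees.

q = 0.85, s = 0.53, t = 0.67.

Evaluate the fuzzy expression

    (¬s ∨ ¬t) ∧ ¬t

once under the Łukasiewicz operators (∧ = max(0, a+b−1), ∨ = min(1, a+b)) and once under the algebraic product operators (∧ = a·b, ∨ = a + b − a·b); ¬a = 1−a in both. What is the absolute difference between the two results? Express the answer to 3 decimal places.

0.083

Under Łukasiewicz:
  ¬s = 1 − 0.53 = 0.47
  ¬t = 1 − 0.67 = 0.33
  ¬s ∨ ¬t = min(1, a+b) on (0.47, 0.33) = 0.80
  ¬t = 1 − 0.67 = 0.33
  (¬s ∨ ¬t) ∧ ¬t = max(0, a+b−1) on (0.80, 0.33) = 0.13
  → value = 0.1300
Under algebraic product:
  ¬s = 1 − 0.5300 = 0.4700
  ¬t = 1 − 0.6700 = 0.3300
  ¬s ∨ ¬t = a + b − a·b on (0.4700, 0.3300) = 0.6449
  ¬t = 1 − 0.6700 = 0.3300
  (¬s ∨ ¬t) ∧ ¬t = a·b on (0.6449, 0.3300) = 0.2128
  → value = 0.2128
|0.1300 − 0.2128| = 0.083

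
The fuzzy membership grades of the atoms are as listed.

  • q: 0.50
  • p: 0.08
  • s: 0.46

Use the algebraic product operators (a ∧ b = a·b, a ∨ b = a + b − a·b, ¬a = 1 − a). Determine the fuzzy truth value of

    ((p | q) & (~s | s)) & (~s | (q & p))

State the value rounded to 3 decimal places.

0.227

p | q = a + b − a·b on (0.0800, 0.5000) = 0.5400
~s = 1 − 0.4600 = 0.5400
~s | s = a + b − a·b on (0.5400, 0.4600) = 0.7516
(p | q) & (~s | s) = a·b on (0.5400, 0.7516) = 0.4059
~s = 1 − 0.4600 = 0.5400
q & p = a·b on (0.5000, 0.0800) = 0.0400
~s | (q & p) = a + b − a·b on (0.5400, 0.0400) = 0.5584
((p | q) & (~s | s)) & (~s | (q & p)) = a·b on (0.4059, 0.5584) = 0.2266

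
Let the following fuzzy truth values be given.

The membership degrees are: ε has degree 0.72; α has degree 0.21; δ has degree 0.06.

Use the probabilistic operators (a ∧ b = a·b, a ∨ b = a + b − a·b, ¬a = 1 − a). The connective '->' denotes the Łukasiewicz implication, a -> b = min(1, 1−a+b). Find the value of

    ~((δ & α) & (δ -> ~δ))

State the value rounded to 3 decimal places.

0.987

δ & α = a·b on (0.0600, 0.2100) = 0.0126
~δ = 1 − 0.0600 = 0.9400
δ -> ~δ  [Łukasiewicz: min(1, 1−a+b)] with a=0.0600, b=0.9400 → 1.0000
(δ & α) & (δ -> ~δ) = a·b on (0.0126, 1.0000) = 0.0126
~((δ & α) & (δ -> ~δ)) = 1 − 0.0126 = 0.9874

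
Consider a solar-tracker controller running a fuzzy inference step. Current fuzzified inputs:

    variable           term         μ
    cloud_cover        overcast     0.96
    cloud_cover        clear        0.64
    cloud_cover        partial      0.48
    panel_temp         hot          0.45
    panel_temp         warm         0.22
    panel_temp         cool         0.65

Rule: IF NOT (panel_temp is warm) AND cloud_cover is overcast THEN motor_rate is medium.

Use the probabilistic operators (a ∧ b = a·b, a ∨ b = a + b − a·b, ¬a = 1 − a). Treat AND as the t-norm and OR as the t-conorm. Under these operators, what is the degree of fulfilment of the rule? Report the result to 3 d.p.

0.749

firing strength: ¬warm=1−0.22=0.78, overcast=0.96; AND[a·b] → w = 0.7488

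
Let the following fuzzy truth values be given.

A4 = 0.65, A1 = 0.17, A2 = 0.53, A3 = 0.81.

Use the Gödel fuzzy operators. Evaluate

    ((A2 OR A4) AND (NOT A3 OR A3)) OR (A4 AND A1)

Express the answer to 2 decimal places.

A2 OR A4 = max(a, b) on (0.53, 0.65) = 0.65
NOT A3 = 1 − 0.81 = 0.19
NOT A3 OR A3 = max(a, b) on (0.19, 0.81) = 0.81
(A2 OR A4) AND (NOT A3 OR A3) = min(a, b) on (0.65, 0.81) = 0.65
A4 AND A1 = min(a, b) on (0.65, 0.17) = 0.17
((A2 OR A4) AND (NOT A3 OR A3)) OR (A4 AND A1) = max(a, b) on (0.65, 0.17) = 0.65

0.65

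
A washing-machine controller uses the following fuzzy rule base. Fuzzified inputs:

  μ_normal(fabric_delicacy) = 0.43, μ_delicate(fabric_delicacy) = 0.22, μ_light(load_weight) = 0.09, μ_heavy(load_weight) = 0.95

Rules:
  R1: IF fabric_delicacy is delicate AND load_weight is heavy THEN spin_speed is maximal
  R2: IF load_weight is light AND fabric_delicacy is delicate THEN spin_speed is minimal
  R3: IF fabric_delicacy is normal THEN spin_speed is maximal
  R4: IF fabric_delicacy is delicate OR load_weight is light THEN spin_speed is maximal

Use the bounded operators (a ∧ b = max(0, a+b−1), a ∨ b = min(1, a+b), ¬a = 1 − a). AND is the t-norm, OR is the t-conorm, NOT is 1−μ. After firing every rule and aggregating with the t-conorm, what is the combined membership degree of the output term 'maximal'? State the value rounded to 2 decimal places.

R1: delicate=0.22, heavy=0.95; AND[max(0, a+b−1)] → w = 0.17
R2: light=0.09, delicate=0.22; AND[max(0, a+b−1)] → w = 0.00
R3: normal=0.43 → w = 0.43
R4: delicate=0.22, light=0.09; OR[min(1, a+b)] → w = 0.31
Rules with consequent 'maximal': {R1, R3, R4} → strengths 0.17, 0.43, 0.31
Aggregate via t-conorm [min(1, a+b)]: 0.91

0.91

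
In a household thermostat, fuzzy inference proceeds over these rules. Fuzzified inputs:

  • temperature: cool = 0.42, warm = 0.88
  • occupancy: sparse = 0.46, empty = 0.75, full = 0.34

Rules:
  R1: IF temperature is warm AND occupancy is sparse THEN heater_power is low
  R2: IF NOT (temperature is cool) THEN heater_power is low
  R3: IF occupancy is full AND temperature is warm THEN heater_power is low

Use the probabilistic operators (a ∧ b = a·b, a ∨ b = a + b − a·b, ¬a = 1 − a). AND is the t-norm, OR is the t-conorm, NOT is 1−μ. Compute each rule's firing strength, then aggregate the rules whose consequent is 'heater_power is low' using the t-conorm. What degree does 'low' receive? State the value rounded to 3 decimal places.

R1: warm=0.88, sparse=0.46; AND[a·b] → w = 0.4048
R2: ¬cool=1−0.42=0.58 → w = 0.5800
R3: full=0.34, warm=0.88; AND[a·b] → w = 0.2992
Rules with consequent 'low': {R1, R2, R3} → strengths 0.4048, 0.5800, 0.2992
Aggregate via t-conorm [a + b − a·b]: 0.8248

0.825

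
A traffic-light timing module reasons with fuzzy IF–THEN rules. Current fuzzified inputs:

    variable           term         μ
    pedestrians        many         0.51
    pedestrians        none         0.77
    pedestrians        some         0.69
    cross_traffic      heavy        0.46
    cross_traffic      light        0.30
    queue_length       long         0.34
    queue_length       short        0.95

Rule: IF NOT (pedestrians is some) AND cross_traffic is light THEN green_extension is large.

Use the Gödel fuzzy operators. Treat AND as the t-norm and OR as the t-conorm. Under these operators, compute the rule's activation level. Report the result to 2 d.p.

firing strength: ¬some=1−0.69=0.31, light=0.30; AND[min(a, b)] → w = 0.30

0.30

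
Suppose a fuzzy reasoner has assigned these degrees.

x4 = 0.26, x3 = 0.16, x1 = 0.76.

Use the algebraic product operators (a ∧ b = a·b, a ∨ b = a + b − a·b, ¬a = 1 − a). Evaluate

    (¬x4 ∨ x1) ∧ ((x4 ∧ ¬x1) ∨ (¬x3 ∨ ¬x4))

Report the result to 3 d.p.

0.901

¬x4 = 1 − 0.2600 = 0.7400
¬x4 ∨ x1 = a + b − a·b on (0.7400, 0.7600) = 0.9376
¬x1 = 1 − 0.7600 = 0.2400
x4 ∧ ¬x1 = a·b on (0.2600, 0.2400) = 0.0624
¬x3 = 1 − 0.1600 = 0.8400
¬x4 = 1 − 0.2600 = 0.7400
¬x3 ∨ ¬x4 = a + b − a·b on (0.8400, 0.7400) = 0.9584
(x4 ∧ ¬x1) ∨ (¬x3 ∨ ¬x4) = a + b − a·b on (0.0624, 0.9584) = 0.9610
(¬x4 ∨ x1) ∧ ((x4 ∧ ¬x1) ∨ (¬x3 ∨ ¬x4)) = a·b on (0.9376, 0.9610) = 0.9010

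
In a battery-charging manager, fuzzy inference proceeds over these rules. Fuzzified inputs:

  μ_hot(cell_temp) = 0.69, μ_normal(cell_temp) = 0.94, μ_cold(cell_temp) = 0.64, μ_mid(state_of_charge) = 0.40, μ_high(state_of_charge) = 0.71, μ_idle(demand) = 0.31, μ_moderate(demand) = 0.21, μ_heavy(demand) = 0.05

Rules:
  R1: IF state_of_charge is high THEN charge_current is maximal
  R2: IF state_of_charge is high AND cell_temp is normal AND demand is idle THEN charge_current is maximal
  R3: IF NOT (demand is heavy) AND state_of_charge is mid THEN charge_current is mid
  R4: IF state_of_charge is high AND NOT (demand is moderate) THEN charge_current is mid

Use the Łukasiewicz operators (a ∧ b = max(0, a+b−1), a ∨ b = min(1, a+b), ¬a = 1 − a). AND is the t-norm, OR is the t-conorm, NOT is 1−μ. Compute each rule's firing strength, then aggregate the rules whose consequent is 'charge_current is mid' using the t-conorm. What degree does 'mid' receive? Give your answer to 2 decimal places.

0.85

R1: high=0.71 → w = 0.71
R2: high=0.71, normal=0.94, idle=0.31; AND[max(0, a+b−1)] → w = 0.00
R3: ¬heavy=1−0.05=0.95, mid=0.40; AND[max(0, a+b−1)] → w = 0.35
R4: high=0.71, ¬moderate=1−0.21=0.79; AND[max(0, a+b−1)] → w = 0.50
Rules with consequent 'mid': {R3, R4} → strengths 0.35, 0.50
Aggregate via t-conorm [min(1, a+b)]: 0.85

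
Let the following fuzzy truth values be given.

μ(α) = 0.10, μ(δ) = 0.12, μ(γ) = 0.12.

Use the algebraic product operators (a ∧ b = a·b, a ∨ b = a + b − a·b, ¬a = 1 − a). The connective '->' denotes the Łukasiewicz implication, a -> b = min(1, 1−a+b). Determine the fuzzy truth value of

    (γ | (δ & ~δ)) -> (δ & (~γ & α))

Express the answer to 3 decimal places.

~δ = 1 − 0.1200 = 0.8800
δ & ~δ = a·b on (0.1200, 0.8800) = 0.1056
γ | (δ & ~δ) = a + b − a·b on (0.1200, 0.1056) = 0.2129
~γ = 1 − 0.1200 = 0.8800
~γ & α = a·b on (0.8800, 0.1000) = 0.0880
δ & (~γ & α) = a·b on (0.1200, 0.0880) = 0.0106
(γ | (δ & ~δ)) -> (δ & (~γ & α))  [Łukasiewicz: min(1, 1−a+b)] with a=0.2129, b=0.0106 → 0.7976

0.798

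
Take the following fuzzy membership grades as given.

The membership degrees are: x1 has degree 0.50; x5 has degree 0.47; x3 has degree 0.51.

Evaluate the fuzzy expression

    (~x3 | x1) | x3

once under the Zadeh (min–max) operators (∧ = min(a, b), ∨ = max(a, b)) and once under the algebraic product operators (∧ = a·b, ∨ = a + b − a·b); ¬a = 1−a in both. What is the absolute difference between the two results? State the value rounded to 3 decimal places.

Under Zadeh (min–max):
  ~x3 = 1 − 0.51 = 0.49
  ~x3 | x1 = max(a, b) on (0.49, 0.50) = 0.50
  (~x3 | x1) | x3 = max(a, b) on (0.50, 0.51) = 0.51
  → value = 0.5100
Under algebraic product:
  ~x3 = 1 − 0.5100 = 0.4900
  ~x3 | x1 = a + b − a·b on (0.4900, 0.5000) = 0.7450
  (~x3 | x1) | x3 = a + b − a·b on (0.7450, 0.5100) = 0.8750
  → value = 0.8750
|0.5100 − 0.8750| = 0.365

0.365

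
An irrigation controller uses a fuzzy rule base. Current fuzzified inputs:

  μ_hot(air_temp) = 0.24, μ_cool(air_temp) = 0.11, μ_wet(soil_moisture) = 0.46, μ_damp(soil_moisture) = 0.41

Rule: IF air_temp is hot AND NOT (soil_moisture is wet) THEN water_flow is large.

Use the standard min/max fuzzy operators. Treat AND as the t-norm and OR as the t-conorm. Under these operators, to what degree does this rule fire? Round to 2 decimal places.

0.24

firing strength: hot=0.24, ¬wet=1−0.46=0.54; AND[min(a, b)] → w = 0.24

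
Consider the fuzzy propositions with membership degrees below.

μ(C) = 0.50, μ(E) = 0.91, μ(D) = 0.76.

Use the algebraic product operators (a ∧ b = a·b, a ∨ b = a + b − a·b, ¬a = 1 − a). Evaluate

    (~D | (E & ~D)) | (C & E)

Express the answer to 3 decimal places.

0.676

~D = 1 − 0.7600 = 0.2400
~D = 1 − 0.7600 = 0.2400
E & ~D = a·b on (0.9100, 0.2400) = 0.2184
~D | (E & ~D) = a + b − a·b on (0.2400, 0.2184) = 0.4060
C & E = a·b on (0.5000, 0.9100) = 0.4550
(~D | (E & ~D)) | (C & E) = a + b − a·b on (0.4060, 0.4550) = 0.6763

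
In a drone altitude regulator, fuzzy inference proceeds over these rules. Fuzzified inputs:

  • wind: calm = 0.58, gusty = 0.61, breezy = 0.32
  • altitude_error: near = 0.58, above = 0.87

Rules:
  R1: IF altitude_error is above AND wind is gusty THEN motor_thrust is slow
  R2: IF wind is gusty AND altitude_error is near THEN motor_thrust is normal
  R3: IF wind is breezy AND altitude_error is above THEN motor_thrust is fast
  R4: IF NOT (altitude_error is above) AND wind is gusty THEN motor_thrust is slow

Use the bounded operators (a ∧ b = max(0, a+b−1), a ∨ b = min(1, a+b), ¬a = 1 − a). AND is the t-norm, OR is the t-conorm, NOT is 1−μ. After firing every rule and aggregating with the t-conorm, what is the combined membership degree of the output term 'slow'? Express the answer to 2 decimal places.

0.48

R1: above=0.87, gusty=0.61; AND[max(0, a+b−1)] → w = 0.48
R2: gusty=0.61, near=0.58; AND[max(0, a+b−1)] → w = 0.19
R3: breezy=0.32, above=0.87; AND[max(0, a+b−1)] → w = 0.19
R4: ¬above=1−0.87=0.13, gusty=0.61; AND[max(0, a+b−1)] → w = 0.00
Rules with consequent 'slow': {R1, R4} → strengths 0.48, 0.00
Aggregate via t-conorm [min(1, a+b)]: 0.48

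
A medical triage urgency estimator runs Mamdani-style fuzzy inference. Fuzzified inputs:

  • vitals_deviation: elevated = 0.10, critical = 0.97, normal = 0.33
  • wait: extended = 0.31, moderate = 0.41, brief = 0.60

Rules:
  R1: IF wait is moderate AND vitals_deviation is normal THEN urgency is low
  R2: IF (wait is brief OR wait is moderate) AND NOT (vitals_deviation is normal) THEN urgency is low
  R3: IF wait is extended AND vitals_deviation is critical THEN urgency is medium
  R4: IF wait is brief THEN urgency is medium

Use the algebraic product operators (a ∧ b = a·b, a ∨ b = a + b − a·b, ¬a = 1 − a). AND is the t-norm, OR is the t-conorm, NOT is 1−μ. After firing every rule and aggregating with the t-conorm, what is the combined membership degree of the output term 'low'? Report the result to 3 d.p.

0.578

R1: moderate=0.41, normal=0.33; AND[a·b] → w = 0.1353
R2: (brief=0.60 OR moderate=0.41) = 0.7640; AND[a·b] with ¬normal=1−0.33=0.67 → w = 0.5119
R3: extended=0.31, critical=0.97; AND[a·b] → w = 0.3007
R4: brief=0.60 → w = 0.6000
Rules with consequent 'low': {R1, R2} → strengths 0.1353, 0.5119
Aggregate via t-conorm [a + b − a·b]: 0.5779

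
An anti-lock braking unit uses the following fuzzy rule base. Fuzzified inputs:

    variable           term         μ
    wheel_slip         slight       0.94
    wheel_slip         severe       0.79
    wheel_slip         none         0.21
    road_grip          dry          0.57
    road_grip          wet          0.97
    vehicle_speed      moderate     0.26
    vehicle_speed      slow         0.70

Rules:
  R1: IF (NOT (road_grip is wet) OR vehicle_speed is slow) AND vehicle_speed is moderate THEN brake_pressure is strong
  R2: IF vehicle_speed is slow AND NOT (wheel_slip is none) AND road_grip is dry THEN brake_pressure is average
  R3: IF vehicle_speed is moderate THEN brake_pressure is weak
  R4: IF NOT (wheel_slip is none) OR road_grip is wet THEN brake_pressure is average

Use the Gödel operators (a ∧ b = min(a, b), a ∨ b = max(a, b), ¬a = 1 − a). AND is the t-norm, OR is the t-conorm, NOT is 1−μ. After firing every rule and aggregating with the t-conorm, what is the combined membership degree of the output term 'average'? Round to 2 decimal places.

R1: (¬wet=1−0.97=0.03 OR slow=0.70) = 0.70; AND[min(a, b)] with moderate=0.26 → w = 0.26
R2: slow=0.70, ¬none=1−0.21=0.79, dry=0.57; AND[min(a, b)] → w = 0.57
R3: moderate=0.26 → w = 0.26
R4: ¬none=1−0.21=0.79, wet=0.97; OR[max(a, b)] → w = 0.97
Rules with consequent 'average': {R2, R4} → strengths 0.57, 0.97
Aggregate via t-conorm [max(a, b)]: 0.97

0.97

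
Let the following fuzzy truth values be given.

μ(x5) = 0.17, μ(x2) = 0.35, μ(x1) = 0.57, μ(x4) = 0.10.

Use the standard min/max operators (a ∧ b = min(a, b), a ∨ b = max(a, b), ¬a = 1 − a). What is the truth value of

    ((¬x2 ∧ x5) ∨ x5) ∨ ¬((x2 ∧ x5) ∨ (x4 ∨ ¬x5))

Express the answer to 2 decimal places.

0.17

¬x2 = 1 − 0.35 = 0.65
¬x2 ∧ x5 = min(a, b) on (0.65, 0.17) = 0.17
(¬x2 ∧ x5) ∨ x5 = max(a, b) on (0.17, 0.17) = 0.17
x2 ∧ x5 = min(a, b) on (0.35, 0.17) = 0.17
¬x5 = 1 − 0.17 = 0.83
x4 ∨ ¬x5 = max(a, b) on (0.10, 0.83) = 0.83
(x2 ∧ x5) ∨ (x4 ∨ ¬x5) = max(a, b) on (0.17, 0.83) = 0.83
¬((x2 ∧ x5) ∨ (x4 ∨ ¬x5)) = 1 − 0.83 = 0.17
((¬x2 ∧ x5) ∨ x5) ∨ ¬((x2 ∧ x5) ∨ (x4 ∨ ¬x5)) = max(a, b) on (0.17, 0.17) = 0.17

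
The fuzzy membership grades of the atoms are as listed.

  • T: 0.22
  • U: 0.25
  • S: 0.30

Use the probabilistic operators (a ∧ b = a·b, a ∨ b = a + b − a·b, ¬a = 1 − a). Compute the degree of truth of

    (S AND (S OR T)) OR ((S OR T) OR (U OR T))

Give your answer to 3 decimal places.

S OR T = a + b − a·b on (0.3000, 0.2200) = 0.4540
S AND (S OR T) = a·b on (0.3000, 0.4540) = 0.1362
S OR T = a + b − a·b on (0.3000, 0.2200) = 0.4540
U OR T = a + b − a·b on (0.2500, 0.2200) = 0.4150
(S OR T) OR (U OR T) = a + b − a·b on (0.4540, 0.4150) = 0.6806
(S AND (S OR T)) OR ((S OR T) OR (U OR T)) = a + b − a·b on (0.1362, 0.6806) = 0.7241

0.724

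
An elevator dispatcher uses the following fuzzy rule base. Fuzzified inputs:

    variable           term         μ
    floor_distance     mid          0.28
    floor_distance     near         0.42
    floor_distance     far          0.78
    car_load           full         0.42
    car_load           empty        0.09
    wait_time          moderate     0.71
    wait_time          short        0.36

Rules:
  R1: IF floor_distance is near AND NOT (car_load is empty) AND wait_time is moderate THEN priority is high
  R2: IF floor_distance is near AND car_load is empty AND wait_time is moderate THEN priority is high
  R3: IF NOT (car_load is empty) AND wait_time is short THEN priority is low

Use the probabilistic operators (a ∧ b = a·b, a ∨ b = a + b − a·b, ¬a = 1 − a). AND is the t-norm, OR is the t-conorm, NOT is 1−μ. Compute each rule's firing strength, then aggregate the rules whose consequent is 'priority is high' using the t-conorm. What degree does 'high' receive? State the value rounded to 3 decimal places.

0.291

R1: near=0.42, ¬empty=1−0.09=0.91, moderate=0.71; AND[a·b] → w = 0.2714
R2: near=0.42, empty=0.09, moderate=0.71; AND[a·b] → w = 0.0268
R3: ¬empty=1−0.09=0.91, short=0.36; AND[a·b] → w = 0.3276
Rules with consequent 'high': {R1, R2} → strengths 0.2714, 0.0268
Aggregate via t-conorm [a + b − a·b]: 0.2909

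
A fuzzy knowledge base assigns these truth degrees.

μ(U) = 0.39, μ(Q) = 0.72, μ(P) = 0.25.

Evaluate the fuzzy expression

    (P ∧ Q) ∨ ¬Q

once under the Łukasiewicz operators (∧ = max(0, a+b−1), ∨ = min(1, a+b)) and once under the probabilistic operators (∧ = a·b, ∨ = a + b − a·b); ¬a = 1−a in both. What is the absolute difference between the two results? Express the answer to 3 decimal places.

0.130

Under Łukasiewicz:
  P ∧ Q = max(0, a+b−1) on (0.25, 0.72) = 0.00
  ¬Q = 1 − 0.72 = 0.28
  (P ∧ Q) ∨ ¬Q = min(1, a+b) on (0.00, 0.28) = 0.28
  → value = 0.2800
Under probabilistic:
  P ∧ Q = a·b on (0.2500, 0.7200) = 0.1800
  ¬Q = 1 − 0.7200 = 0.2800
  (P ∧ Q) ∨ ¬Q = a + b − a·b on (0.1800, 0.2800) = 0.4096
  → value = 0.4096
|0.2800 − 0.4096| = 0.130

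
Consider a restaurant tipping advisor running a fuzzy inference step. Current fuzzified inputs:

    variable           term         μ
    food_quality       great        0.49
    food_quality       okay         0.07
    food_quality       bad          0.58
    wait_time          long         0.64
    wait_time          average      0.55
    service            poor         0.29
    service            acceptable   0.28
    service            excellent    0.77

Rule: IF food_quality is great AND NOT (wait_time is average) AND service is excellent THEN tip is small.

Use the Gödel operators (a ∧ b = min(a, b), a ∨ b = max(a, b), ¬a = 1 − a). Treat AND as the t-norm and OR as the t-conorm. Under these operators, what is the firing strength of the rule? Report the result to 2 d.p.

firing strength: great=0.49, ¬average=1−0.55=0.45, excellent=0.77; AND[min(a, b)] → w = 0.45

0.45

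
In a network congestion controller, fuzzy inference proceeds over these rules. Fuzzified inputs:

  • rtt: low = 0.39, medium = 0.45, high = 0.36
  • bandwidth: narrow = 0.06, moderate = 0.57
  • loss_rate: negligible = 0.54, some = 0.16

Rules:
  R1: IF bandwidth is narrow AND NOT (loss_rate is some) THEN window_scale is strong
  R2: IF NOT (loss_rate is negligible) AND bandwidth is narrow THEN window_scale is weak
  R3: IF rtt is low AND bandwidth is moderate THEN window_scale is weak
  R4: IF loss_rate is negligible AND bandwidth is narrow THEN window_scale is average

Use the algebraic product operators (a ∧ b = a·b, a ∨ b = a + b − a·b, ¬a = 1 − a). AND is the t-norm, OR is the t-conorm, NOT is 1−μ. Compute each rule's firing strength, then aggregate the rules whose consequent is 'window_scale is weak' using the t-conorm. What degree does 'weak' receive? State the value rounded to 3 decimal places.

0.244

R1: narrow=0.06, ¬some=1−0.16=0.84; AND[a·b] → w = 0.0504
R2: ¬negligible=1−0.54=0.46, narrow=0.06; AND[a·b] → w = 0.0276
R3: low=0.39, moderate=0.57; AND[a·b] → w = 0.2223
R4: negligible=0.54, narrow=0.06; AND[a·b] → w = 0.0324
Rules with consequent 'weak': {R2, R3} → strengths 0.0276, 0.2223
Aggregate via t-conorm [a + b − a·b]: 0.2438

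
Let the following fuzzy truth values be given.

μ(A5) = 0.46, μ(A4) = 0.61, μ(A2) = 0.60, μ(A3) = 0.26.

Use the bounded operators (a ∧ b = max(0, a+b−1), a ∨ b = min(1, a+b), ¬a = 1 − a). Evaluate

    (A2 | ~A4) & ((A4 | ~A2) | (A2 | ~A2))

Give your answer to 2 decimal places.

~A4 = 1 − 0.61 = 0.39
A2 | ~A4 = min(1, a+b) on (0.60, 0.39) = 0.99
~A2 = 1 − 0.60 = 0.40
A4 | ~A2 = min(1, a+b) on (0.61, 0.40) = 1.00
~A2 = 1 − 0.60 = 0.40
A2 | ~A2 = min(1, a+b) on (0.60, 0.40) = 1.00
(A4 | ~A2) | (A2 | ~A2) = min(1, a+b) on (1.00, 1.00) = 1.00
(A2 | ~A4) & ((A4 | ~A2) | (A2 | ~A2)) = max(0, a+b−1) on (0.99, 1.00) = 0.99

0.99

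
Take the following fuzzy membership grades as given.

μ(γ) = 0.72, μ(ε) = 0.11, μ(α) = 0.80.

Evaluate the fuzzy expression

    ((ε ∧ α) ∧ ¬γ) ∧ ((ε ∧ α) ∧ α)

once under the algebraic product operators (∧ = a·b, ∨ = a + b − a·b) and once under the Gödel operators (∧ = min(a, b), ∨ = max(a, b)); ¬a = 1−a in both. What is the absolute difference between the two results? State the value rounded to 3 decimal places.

0.108

Under algebraic product:
  ε ∧ α = a·b on (0.1100, 0.8000) = 0.0880
  ¬γ = 1 − 0.7200 = 0.2800
  (ε ∧ α) ∧ ¬γ = a·b on (0.0880, 0.2800) = 0.0246
  ε ∧ α = a·b on (0.1100, 0.8000) = 0.0880
  (ε ∧ α) ∧ α = a·b on (0.0880, 0.8000) = 0.0704
  ((ε ∧ α) ∧ ¬γ) ∧ ((ε ∧ α) ∧ α) = a·b on (0.0246, 0.0704) = 0.0017
  → value = 0.0017
Under Gödel:
  ε ∧ α = min(a, b) on (0.11, 0.80) = 0.11
  ¬γ = 1 − 0.72 = 0.28
  (ε ∧ α) ∧ ¬γ = min(a, b) on (0.11, 0.28) = 0.11
  ε ∧ α = min(a, b) on (0.11, 0.80) = 0.11
  (ε ∧ α) ∧ α = min(a, b) on (0.11, 0.80) = 0.11
  ((ε ∧ α) ∧ ¬γ) ∧ ((ε ∧ α) ∧ α) = min(a, b) on (0.11, 0.11) = 0.11
  → value = 0.1100
|0.0017 − 0.1100| = 0.108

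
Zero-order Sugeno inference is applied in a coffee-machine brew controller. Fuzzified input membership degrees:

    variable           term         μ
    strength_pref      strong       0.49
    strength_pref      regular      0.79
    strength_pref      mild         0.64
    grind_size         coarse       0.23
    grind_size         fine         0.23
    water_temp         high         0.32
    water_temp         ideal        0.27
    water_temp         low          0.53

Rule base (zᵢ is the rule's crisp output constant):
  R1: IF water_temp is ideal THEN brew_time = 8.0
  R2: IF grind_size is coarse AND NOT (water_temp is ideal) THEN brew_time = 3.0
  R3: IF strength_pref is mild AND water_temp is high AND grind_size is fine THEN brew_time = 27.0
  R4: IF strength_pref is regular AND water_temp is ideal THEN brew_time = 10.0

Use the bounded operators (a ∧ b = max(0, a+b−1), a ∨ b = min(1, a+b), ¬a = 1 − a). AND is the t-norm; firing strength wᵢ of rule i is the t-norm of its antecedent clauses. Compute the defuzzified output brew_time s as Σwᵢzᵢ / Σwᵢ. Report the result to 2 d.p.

8.36

R1 (z=8.0): ideal=0.27 → w = 0.27
R2 (z=3.0): coarse=0.23, ¬ideal=1−0.27=0.73; AND[max(0, a+b−1)] → w = 0.00
R3 (z=27.0): mild=0.64, high=0.32, fine=0.23; AND[max(0, a+b−1)] → w = 0.00
R4 (z=10.0): regular=0.79, ideal=0.27; AND[max(0, a+b−1)] → w = 0.06
Weighted average = (0.27·8.0 + 0.00·3.0 + 0.00·27.0 + 0.06·10.0) / (0.27 + 0.00 + 0.00 + 0.06)
  = 2.7600 / 0.3300 = 8.36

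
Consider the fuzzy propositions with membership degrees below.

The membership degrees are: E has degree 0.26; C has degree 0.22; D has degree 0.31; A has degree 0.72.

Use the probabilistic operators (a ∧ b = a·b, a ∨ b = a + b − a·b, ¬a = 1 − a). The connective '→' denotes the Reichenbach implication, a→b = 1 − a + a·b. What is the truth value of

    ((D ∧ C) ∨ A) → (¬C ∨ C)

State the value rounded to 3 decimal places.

D ∧ C = a·b on (0.3100, 0.2200) = 0.0682
(D ∧ C) ∨ A = a + b − a·b on (0.0682, 0.7200) = 0.7391
¬C = 1 − 0.2200 = 0.7800
¬C ∨ C = a + b − a·b on (0.7800, 0.2200) = 0.8284
((D ∧ C) ∨ A) → (¬C ∨ C)  [Reichenbach: 1 − a + a·b] with a=0.7391, b=0.8284 → 0.8732

0.873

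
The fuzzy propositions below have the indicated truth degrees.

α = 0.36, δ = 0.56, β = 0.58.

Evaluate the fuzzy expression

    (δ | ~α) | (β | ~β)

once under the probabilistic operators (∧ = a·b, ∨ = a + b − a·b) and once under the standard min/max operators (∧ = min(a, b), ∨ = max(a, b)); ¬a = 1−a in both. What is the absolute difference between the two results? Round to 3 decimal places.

0.321

Under probabilistic:
  ~α = 1 − 0.3600 = 0.6400
  δ | ~α = a + b − a·b on (0.5600, 0.6400) = 0.8416
  ~β = 1 − 0.5800 = 0.4200
  β | ~β = a + b − a·b on (0.5800, 0.4200) = 0.7564
  (δ | ~α) | (β | ~β) = a + b − a·b on (0.8416, 0.7564) = 0.9614
  → value = 0.9614
Under standard min/max:
  ~α = 1 − 0.36 = 0.64
  δ | ~α = max(a, b) on (0.56, 0.64) = 0.64
  ~β = 1 − 0.58 = 0.42
  β | ~β = max(a, b) on (0.58, 0.42) = 0.58
  (δ | ~α) | (β | ~β) = max(a, b) on (0.64, 0.58) = 0.64
  → value = 0.6400
|0.9614 − 0.6400| = 0.321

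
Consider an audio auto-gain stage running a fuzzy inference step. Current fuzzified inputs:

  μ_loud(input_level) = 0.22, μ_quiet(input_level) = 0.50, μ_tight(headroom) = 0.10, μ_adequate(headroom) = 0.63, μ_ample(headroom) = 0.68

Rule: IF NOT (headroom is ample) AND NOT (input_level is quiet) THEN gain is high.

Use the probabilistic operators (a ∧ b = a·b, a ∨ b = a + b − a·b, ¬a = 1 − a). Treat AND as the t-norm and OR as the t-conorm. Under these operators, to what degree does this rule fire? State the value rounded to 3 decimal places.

firing strength: ¬ample=1−0.68=0.32, ¬quiet=1−0.50=0.50; AND[a·b] → w = 0.1600

0.160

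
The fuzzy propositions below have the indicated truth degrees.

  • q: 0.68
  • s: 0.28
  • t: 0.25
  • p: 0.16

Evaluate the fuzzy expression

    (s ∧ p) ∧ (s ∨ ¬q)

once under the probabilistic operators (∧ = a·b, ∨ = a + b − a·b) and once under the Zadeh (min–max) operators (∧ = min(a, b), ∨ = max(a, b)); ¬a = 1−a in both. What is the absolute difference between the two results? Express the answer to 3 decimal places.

0.137

Under probabilistic:
  s ∧ p = a·b on (0.2800, 0.1600) = 0.0448
  ¬q = 1 − 0.6800 = 0.3200
  s ∨ ¬q = a + b − a·b on (0.2800, 0.3200) = 0.5104
  (s ∧ p) ∧ (s ∨ ¬q) = a·b on (0.0448, 0.5104) = 0.0229
  → value = 0.0229
Under Zadeh (min–max):
  s ∧ p = min(a, b) on (0.28, 0.16) = 0.16
  ¬q = 1 − 0.68 = 0.32
  s ∨ ¬q = max(a, b) on (0.28, 0.32) = 0.32
  (s ∧ p) ∧ (s ∨ ¬q) = min(a, b) on (0.16, 0.32) = 0.16
  → value = 0.1600
|0.0229 − 0.1600| = 0.137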